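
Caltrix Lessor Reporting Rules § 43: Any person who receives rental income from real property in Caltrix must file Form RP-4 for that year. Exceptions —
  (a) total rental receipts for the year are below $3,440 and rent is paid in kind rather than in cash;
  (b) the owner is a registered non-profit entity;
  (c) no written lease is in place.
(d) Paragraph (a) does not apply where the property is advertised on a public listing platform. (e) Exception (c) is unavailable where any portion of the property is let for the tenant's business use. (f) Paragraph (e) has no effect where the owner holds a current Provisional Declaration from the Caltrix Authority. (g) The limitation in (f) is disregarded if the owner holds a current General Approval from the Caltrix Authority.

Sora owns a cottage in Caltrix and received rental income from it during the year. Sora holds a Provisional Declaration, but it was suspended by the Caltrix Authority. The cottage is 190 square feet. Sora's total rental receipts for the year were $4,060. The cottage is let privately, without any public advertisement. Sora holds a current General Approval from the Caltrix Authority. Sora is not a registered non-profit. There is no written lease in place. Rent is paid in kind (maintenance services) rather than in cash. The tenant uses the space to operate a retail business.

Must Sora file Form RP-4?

Yes — Sora must file Form RP-4.

Exception (a) does not apply: total rental receipts for the year are $4,060, not below $3,440.
Exception (b) does not apply: Sora is not a registered non-profit.
Exception (c): there is no written lease — every condition holds. But applying paragraphs (e)–(g): (e) operates — the space is let for business use. (f) is not triggered (no current Provisional Declaration is held), so (e) stands. (c) is therefore removed.
No exception applies. The general rule governs.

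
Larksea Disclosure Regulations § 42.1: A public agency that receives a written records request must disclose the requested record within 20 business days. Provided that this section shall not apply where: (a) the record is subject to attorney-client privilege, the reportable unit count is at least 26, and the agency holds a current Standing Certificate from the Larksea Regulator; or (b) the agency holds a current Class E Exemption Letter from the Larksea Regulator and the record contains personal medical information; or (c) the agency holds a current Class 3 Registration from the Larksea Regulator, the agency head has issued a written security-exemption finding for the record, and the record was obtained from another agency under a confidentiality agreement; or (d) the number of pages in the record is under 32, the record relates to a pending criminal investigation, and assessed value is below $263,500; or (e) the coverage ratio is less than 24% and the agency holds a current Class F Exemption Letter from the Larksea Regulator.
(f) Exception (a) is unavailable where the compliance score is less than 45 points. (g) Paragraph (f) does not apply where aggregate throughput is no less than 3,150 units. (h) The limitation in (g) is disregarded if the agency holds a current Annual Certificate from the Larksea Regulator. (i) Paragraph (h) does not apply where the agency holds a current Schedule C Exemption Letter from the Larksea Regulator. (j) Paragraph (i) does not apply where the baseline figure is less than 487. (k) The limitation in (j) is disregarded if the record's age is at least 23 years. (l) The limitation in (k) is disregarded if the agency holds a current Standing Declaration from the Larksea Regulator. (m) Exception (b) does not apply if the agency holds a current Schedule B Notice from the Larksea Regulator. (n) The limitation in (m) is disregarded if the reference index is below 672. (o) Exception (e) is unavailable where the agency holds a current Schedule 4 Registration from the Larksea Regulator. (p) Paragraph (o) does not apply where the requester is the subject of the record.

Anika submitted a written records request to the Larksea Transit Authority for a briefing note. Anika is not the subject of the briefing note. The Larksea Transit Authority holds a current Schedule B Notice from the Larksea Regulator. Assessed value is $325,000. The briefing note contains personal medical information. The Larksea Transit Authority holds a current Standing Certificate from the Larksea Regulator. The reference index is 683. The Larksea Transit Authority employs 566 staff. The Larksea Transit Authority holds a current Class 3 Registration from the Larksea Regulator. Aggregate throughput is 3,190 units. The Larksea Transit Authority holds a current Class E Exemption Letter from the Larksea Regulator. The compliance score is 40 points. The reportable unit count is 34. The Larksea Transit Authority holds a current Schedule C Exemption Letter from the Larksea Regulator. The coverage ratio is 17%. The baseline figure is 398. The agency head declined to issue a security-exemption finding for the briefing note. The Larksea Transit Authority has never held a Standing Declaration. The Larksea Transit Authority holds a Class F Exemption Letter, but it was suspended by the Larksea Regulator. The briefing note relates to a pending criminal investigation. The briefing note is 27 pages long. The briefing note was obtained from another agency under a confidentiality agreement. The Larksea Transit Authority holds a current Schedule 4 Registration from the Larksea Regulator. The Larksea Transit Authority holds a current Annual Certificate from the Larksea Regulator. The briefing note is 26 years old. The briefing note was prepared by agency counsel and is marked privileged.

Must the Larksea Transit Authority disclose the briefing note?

No — exception (a) applies; the Larksea Transit Authority is not required to disclose the briefing note.

Exception (a): the briefing note is privileged; the reportable unit count is 34, meeting the 26 threshold; a current Standing Certificate is held — every condition holds. Under paragraphs (f)–(l): (f) would limit (a) — the compliance score is 40 points, less than the 45 points limit — but (g) sets (f) aside: (g) operates against (f): aggregate throughput is 3,190 units, meeting the 3,150 units threshold. (h) would limit (g) — a current Annual Certificate is held — but (i) sets (h) aside: (i) is engaged — a current Schedule C Exemption Letter is held. (j) is engaged (the baseline figure is 398, less than the 487 limit), but is itself disapplied by (k): (k) operates against (j): the record's age is 26 years, meeting the 23 years threshold. (l), which would lift (k), does not operate here — no current Standing Declaration is held. (a) remains available.
Exception (b)'s conditions are all satisfied: a current Class E Exemption Letter is held; the briefing note contains personal medical information. Turning to paragraphs (m)–(n): (m) operates against (b): a current Schedule B Notice is held. (n) does not operate here (the reference index is 683, not below 672), so (m) stands. So (b) is unavailable.
Exception (c) does not apply: the agency head declined to issue a security-exemption finding.
Exception (d) requires that assessed value is below $263,500; but assessed value is $325,000, not below $263,500, so (d) is unavailable.
Exception (e) fails — there is no Class F Exemption Letter in force.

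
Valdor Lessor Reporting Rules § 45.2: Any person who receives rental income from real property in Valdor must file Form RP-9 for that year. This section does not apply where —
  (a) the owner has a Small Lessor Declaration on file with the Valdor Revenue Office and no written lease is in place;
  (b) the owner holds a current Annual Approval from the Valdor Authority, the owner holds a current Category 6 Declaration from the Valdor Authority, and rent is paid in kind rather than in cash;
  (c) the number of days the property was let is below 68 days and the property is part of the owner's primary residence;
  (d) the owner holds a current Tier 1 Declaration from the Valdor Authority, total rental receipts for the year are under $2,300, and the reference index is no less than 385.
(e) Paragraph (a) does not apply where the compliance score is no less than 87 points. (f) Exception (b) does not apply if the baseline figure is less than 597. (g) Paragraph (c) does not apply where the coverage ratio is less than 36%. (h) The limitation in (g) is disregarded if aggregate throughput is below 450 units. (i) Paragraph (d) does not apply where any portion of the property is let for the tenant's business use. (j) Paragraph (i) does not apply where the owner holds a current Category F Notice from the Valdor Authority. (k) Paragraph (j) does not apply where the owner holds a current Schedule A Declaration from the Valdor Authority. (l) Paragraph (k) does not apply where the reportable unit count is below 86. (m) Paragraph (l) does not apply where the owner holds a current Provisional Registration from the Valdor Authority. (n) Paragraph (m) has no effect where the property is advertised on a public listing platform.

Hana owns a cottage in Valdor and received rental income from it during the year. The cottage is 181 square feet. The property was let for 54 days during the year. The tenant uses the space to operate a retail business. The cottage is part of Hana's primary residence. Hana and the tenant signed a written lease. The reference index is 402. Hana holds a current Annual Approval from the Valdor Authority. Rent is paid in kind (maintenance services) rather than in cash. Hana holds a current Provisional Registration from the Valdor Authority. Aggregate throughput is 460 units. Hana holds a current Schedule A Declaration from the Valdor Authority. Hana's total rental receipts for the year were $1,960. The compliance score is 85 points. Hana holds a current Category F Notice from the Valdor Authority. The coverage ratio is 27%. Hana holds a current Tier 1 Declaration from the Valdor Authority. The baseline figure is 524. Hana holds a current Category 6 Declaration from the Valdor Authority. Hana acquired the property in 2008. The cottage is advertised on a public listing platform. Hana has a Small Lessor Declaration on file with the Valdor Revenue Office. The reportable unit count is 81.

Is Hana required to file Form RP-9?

Exception (a) fails — a written lease is in place.
Exception (b) is satisfied on its face — a current Annual Approval is held; a current Category 6 Declaration is held; rent is paid in kind. Turning to paragraph (f): (f) operates against (b): the baseline figure is 524, less than the 597 limit. (b) is therefore removed.
All of (c)'s requirements are met (the number of days the property was let is 54 days, below the 68 days limit; the cottage is part of the primary residence). But: (g) operates — the coverage ratio is 27%, less than the 36% limit. (h) is not triggered (aggregate throughput is 460 units, not below 450 units), so (g) stands. (c) is therefore removed.
All of (d)'s requirements are met (a current Tier 1 Declaration is held; total rental receipts for the year are $1,960, under the $2,300 limit; the reference index is 402, meeting the 385 threshold). Considering the limiting provisions: (i) would limit (d) — the space is let for business use — but (j) sets (i) aside: (j) operates against (i): a current Category F Notice is held. (k) would limit (j) — a current Schedule A Declaration is held — but (l) sets (k) aside: (l) is engaged — the reportable unit count is 81, below the 86 limit. (m) would limit (l) — a current Provisional Registration is held — but (n) sets (m) aside: (n) is triggered — the property is publicly advertised. So (d) applies.

No — exception (d) applies; Hana is not required to file Form RP-9.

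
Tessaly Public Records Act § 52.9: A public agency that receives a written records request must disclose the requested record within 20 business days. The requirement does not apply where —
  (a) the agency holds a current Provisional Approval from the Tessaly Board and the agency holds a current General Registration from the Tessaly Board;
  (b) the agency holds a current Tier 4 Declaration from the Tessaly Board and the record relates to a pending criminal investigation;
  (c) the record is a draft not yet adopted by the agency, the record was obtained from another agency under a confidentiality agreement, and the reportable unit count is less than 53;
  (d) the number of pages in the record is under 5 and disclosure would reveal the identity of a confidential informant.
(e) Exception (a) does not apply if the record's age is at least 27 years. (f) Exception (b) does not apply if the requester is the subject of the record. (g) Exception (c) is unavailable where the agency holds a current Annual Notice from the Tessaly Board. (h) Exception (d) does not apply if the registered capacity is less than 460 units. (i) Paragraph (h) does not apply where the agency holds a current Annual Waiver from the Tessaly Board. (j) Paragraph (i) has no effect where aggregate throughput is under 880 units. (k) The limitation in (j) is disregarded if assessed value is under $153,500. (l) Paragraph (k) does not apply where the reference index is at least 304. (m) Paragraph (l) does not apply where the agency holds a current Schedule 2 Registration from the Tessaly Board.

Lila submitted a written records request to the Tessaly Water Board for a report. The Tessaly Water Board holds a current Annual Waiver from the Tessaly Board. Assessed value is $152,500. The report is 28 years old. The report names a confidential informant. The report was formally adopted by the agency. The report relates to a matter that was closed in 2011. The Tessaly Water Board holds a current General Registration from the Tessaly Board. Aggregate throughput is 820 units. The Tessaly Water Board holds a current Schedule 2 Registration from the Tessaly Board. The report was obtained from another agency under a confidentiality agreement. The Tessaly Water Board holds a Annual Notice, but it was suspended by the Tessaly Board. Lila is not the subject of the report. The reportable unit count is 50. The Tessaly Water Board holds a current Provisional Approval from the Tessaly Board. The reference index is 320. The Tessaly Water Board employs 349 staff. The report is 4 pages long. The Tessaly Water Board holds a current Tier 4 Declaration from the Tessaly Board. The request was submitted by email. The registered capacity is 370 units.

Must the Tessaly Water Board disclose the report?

No — exception (d) applies; the Tessaly Water Board is not required to disclose the report.

Exception (a): a current Provisional Approval is held; a current General Registration is held — every condition holds. However, paragraph (e) must be considered: (e) operates against (a): the record's age is 28 years, meeting the 27 years threshold. So (a) is unavailable.
Exception (b) does not apply: the report relates to a closed matter.
Exception (c) does not apply: the report has been formally adopted.
Exception (d): the number of pages in the record is 4, under the 5 limit; the report names a confidential informant — every condition holds. Under paragraphs (h)–(m): (h) would limit (d) — the registered capacity is 370 units, less than the 460 units limit — but (i) sets (h) aside: (i) operates against (h): a current Annual Waiver is held. (j) is engaged (aggregate throughput is 820 units, under the 880 units limit), but is set aside by (k): (k) applies — assessed value is $152,500, under the $153,500 limit. (l) would limit (k) — the reference index is 320, meeting the 304 threshold — but (m) sets (l) aside: (m) operates — a current Schedule 2 Registration is held. Exception (d) stands.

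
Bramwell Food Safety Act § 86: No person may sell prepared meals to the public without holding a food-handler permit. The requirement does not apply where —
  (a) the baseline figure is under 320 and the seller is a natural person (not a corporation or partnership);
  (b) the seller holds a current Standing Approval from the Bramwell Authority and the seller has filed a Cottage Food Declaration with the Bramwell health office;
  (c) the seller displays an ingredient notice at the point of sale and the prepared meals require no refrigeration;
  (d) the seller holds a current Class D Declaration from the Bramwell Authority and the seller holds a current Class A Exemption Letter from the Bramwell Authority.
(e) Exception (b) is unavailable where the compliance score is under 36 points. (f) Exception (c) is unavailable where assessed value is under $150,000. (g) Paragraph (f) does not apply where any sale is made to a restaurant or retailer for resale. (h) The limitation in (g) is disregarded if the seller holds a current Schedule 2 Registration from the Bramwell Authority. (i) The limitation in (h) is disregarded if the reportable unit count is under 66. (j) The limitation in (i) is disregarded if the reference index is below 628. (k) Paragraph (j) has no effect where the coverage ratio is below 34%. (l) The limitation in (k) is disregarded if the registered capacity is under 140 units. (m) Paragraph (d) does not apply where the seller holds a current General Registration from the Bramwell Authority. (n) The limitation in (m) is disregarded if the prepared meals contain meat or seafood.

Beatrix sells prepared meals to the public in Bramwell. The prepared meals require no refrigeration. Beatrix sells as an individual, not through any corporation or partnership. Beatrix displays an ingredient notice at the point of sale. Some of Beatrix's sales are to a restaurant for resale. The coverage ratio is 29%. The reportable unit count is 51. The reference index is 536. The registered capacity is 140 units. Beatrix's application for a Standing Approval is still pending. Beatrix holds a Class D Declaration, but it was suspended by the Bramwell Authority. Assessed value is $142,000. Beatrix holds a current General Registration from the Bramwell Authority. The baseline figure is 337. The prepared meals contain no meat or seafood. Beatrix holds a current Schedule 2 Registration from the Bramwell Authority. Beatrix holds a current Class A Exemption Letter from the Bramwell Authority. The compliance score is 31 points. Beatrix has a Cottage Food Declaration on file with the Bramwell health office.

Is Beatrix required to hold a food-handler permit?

No — exception (c) applies; Beatrix is not required to hold a food-handler permit.

Exception (a) requires that the baseline figure is under 320; but the baseline figure is 337, not under 320, so (a) is unavailable.
Exception (b) does not apply: there is no Standing Approval in force.
All of (c)'s requirements are met (an ingredient notice is displayed; the prepared meals are shelf-stable). Applying paragraphs (f)–(l): (f) applies (assessed value is $142,000, under the $150,000 limit), but is itself disapplied by (g): (g) operates against (f): some sales are to a restaurant for resale. (h) would limit (g) — a current Schedule 2 Registration is held — but (i) sets (h) aside: (i) operates against (h): the reportable unit count is 51, under the 66 limit. (j) would limit (i) — the reference index is 536, below the 628 limit — but (k) sets (j) aside: (k) applies — the coverage ratio is 29%, below the 34% limit. (l), which would lift (k), is not engaged — the registered capacity is 140 units, not under 140 units. (c) remains available.
Exception (d) fails — there is no Class D Declaration in force.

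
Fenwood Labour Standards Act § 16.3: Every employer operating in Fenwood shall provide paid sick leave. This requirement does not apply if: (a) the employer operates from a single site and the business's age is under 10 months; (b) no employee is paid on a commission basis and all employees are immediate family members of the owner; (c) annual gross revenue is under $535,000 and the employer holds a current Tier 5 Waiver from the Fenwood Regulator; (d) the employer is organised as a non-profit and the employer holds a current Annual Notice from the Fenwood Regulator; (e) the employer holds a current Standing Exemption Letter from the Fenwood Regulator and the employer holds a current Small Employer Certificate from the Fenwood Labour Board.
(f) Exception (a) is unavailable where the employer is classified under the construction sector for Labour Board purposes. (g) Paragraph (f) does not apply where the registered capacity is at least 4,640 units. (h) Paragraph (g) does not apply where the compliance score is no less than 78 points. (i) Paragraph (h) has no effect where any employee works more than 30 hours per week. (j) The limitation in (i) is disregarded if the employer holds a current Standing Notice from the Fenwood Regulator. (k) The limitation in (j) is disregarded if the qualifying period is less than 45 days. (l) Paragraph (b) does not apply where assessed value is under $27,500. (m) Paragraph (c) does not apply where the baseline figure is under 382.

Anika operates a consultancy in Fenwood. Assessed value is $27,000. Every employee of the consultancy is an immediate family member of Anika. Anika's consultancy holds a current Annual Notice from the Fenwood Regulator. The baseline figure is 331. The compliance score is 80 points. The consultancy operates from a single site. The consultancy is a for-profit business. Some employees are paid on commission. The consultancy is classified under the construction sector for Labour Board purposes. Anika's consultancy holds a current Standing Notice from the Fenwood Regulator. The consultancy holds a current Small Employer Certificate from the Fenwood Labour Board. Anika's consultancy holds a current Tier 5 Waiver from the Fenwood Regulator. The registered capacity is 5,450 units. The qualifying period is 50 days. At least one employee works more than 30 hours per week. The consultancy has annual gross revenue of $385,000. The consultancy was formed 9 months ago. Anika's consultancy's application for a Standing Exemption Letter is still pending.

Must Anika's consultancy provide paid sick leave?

Yes — Anika's consultancy must provide paid sick leave.

Exception (a)'s conditions are all satisfied: the employer operates from a single site; the business's age is 9 months, under the 10 months limit. However, paragraphs (f)–(k) must be considered: (f) operates — the consultancy is classified under the construction sector. (g) would limit (f) — the registered capacity is 5,450 units, meeting the 4,640 units threshold — but (h) sets (g) aside: (h) is engaged — the compliance score is 80 points, meeting the 78 points threshold. (i) is engaged (at least one employee exceeds 30 hours/week), but yields to (j): (j) operates against (i): a current Standing Notice is held. (k), which would lift (j), is not triggered — the qualifying period is 50 days, not less than 45 days. (a) is therefore removed.
Exception (b) fails — some employees are paid on commission.
Exception (c): annual gross revenue is $385,000, under the $535,000 limit; a current Tier 5 Waiver is held — every condition holds. But: (m) operates against (c): the baseline figure is 331, under the 382 limit. Exception (c) does not apply.
Exception (d) requires that the employer is organised as a non-profit; but the employer is for-profit, so (d) is unavailable.
Exception (e) does not apply: no current Standing Exemption Letter is held.
No exception is made out. Anika's consultancy falls within the general rule.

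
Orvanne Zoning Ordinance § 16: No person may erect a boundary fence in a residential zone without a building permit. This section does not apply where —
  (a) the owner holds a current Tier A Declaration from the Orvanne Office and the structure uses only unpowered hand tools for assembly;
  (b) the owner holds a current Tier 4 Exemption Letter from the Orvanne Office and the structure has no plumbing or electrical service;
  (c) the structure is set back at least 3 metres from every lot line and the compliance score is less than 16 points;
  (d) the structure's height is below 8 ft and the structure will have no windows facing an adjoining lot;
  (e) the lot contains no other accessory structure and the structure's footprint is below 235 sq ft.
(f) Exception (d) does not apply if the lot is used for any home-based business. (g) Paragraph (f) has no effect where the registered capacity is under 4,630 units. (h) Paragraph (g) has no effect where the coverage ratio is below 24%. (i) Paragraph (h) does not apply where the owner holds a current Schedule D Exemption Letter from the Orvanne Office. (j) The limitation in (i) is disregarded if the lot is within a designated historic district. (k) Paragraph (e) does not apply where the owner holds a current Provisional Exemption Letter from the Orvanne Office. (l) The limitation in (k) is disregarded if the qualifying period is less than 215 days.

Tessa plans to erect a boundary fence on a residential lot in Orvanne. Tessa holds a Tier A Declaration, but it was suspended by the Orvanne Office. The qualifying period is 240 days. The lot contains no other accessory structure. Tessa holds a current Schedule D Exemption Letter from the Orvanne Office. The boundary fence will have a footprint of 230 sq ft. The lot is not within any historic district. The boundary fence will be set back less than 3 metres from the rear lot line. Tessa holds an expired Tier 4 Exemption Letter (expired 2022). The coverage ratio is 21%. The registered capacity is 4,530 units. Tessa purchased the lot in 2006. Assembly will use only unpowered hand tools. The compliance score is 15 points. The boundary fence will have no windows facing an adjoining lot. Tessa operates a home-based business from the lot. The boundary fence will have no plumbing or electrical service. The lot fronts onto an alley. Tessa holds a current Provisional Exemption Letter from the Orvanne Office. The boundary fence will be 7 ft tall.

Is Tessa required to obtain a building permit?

Exception (a) requires that the owner holds a current Tier A Declaration from the Orvanne Office; but the Tier A Declaration is not current, so (a) is unavailable.
Exception (b) does not apply: there is no Tier 4 Exemption Letter in force.
Exception (c) requires that the structure is set back at least 3 metres from every lot line; but the rear setback is under 3 m, so (c) is unavailable.
All of (d)'s requirements are met (the structure's height is 7 ft, below the 8 ft limit; no windows face an adjoining lot). Applying paragraphs (f)–(j): (f) would limit (d) — a home-based business operates on the lot — but (g) sets (f) aside: (g) operates against (f): the registered capacity is 4,530 units, under the 4,630 units limit. (h) would limit (g) — the coverage ratio is 21%, below the 24% limit — but (i) sets (h) aside: (i) operates against (h): a current Schedule D Exemption Letter is held. (j), which would lift (i), does not operate here — the lot is not in a historic district. (d) remains available.
All of (e)'s requirements are met (the lot has no other accessory structure; the structure's footprint is 230 sq ft, below the 235 sq ft limit). However, paragraphs (k)–(l) must be considered: (k) operates against (e): a current Provisional Exemption Letter is held. (l), which would lift (k), does not operate here — the qualifying period is 240 days, not less than 215 days. Exception (e) does not apply.

No — exception (d) applies; Tessa does not need a building permit.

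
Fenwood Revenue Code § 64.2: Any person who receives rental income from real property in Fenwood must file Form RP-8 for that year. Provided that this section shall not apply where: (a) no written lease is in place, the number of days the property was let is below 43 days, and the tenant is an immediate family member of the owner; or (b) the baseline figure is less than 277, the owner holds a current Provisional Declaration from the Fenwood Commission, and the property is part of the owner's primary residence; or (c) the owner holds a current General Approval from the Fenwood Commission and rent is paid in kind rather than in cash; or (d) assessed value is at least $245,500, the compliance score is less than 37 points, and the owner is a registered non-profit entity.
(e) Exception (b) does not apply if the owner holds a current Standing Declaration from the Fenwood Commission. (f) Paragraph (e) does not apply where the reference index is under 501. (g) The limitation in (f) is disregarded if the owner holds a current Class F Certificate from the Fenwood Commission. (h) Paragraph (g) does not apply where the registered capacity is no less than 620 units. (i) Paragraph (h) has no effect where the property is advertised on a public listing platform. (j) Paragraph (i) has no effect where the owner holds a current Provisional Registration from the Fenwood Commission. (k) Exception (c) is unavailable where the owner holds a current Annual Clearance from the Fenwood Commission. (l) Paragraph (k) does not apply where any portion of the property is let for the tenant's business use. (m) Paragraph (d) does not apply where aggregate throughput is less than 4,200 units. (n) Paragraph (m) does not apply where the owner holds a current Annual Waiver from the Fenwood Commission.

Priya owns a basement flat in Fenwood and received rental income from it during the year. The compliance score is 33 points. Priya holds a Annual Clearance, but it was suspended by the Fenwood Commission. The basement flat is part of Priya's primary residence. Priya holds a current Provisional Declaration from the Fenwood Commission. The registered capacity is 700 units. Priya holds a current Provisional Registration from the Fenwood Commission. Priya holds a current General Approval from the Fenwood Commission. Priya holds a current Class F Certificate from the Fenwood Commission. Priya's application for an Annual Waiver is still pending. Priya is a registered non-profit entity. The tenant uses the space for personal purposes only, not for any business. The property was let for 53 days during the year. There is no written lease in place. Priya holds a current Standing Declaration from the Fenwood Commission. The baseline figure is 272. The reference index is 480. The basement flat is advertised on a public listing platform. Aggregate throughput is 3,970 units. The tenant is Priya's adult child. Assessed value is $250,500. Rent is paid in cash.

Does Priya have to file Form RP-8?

Exception (a) requires that the number of days the property was let is below 43 days; but the number of days the property was let is 53 days, not below 43 days, so (a) is unavailable.
Exception (b): the baseline figure is 272, less than the 277 limit; a current Provisional Declaration is held; the basement flat is part of the primary residence — every condition holds. Considering the limiting provisions: (e) is triggered (a current Standing Declaration is held), but is set aside by (f): (f) applies — the reference index is 480, under the 501 limit. (g) would limit (f) — a current Class F Certificate is held — but (h) sets (g) aside: (h) operates — the registered capacity is 700 units, meeting the 620 units threshold. (i) is triggered (the property is publicly advertised), but is set aside by (j): (j) operates against (i): a current Provisional Registration is held. So (b) applies.
Exception (c) requires that rent is paid in kind rather than in cash; but rent is paid in cash, so (c) is unavailable.
Exception (d): assessed value is $250,500, meeting the $245,500 threshold; the compliance score is 33 points, less than the 37 points limit; Priya is a registered non-profit — every condition holds. But: (m) operates against (d): aggregate throughput is 3,970 units, less than the 4,200 units limit. (n) is not triggered (no current Annual Waiver is held), so (m) stands. (d) is therefore removed.

No — exception (b) applies; Priya is not required to file Form RP-8.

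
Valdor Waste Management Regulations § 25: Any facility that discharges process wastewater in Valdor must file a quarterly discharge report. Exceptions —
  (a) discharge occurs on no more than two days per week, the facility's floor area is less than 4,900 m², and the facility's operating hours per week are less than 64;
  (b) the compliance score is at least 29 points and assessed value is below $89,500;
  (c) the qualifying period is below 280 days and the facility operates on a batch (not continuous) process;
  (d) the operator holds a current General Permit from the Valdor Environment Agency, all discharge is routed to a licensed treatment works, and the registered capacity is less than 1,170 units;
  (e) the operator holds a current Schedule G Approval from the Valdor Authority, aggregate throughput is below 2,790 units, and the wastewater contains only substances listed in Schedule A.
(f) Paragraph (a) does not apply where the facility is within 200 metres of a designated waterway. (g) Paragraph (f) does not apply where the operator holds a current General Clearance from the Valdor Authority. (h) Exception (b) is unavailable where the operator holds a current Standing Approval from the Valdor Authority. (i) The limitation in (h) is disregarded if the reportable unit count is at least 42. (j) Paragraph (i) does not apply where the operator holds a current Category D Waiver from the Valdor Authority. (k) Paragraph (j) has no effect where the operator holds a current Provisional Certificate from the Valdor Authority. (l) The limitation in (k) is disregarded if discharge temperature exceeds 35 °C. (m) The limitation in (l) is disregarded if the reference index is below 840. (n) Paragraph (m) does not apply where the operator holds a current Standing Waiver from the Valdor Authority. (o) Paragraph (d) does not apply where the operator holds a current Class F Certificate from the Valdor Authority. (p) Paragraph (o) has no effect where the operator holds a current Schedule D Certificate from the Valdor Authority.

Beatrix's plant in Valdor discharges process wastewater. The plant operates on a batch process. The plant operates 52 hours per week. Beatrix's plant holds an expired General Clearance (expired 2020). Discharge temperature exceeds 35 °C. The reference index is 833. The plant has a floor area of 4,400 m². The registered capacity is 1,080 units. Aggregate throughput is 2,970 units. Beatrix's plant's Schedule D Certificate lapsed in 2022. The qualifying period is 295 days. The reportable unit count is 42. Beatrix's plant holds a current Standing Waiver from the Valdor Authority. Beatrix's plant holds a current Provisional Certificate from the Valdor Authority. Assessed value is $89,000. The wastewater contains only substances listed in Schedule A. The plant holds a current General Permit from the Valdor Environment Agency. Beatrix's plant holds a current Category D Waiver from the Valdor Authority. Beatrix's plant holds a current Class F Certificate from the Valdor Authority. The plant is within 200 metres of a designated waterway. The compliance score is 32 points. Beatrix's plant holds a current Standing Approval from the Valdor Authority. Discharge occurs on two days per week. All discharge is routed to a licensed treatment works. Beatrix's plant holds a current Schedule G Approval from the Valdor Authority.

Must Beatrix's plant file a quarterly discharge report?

Exception (a) is satisfied on its face — discharge occurs on no more than two days per week; the facility's floor area is 4,400 m², less than the 4,900 m² limit; the facility's operating hours per week are 52, less than the 64 limit. However, paragraphs (f)–(g) must be considered: (f) operates against (a): the plant is within 200 m of a designated waterway. (g), which would lift (f), is not triggered — the General Clearance is not current. (a) is therefore removed.
All of (b)'s requirements are met (the compliance score is 32 points, meeting the 29 points threshold; assessed value is $89,000, below the $89,500 limit). Turning to paragraphs (h)–(n): (h) applies — a current Standing Approval is held. (i) operates (the reportable unit count is 42, meeting the 42 threshold), but is overridden by (j): (j) applies — a current Category D Waiver is held. (k) would limit (j) — a current Provisional Certificate is held — but (l) sets (k) aside: (l) operates against (k): discharge temperature exceeds 35 °C. (m) operates (the reference index is 833, below the 840 limit), but yields to (n): (n) is engaged — a current Standing Waiver is held. Exception (b) does not apply.
Exception (c) does not apply: the qualifying period is 295 days, not below 280 days.
Exception (d): a current General Permit is held; discharge is routed to a licensed treatment works; the registered capacity is 1,080 units, less than the 1,170 units limit — every condition holds. But: (o) is engaged — a current Class F Certificate is held. (p), which would lift (o), is not triggered — there is no Schedule D Certificate in force. Exception (d) does not apply.
Exception (e) fails — aggregate throughput is 2,970 units, not below 2,790 units.
None of the exceptions is available; § 25 applies in full.

Yes — Beatrix's plant must file a quarterly discharge report.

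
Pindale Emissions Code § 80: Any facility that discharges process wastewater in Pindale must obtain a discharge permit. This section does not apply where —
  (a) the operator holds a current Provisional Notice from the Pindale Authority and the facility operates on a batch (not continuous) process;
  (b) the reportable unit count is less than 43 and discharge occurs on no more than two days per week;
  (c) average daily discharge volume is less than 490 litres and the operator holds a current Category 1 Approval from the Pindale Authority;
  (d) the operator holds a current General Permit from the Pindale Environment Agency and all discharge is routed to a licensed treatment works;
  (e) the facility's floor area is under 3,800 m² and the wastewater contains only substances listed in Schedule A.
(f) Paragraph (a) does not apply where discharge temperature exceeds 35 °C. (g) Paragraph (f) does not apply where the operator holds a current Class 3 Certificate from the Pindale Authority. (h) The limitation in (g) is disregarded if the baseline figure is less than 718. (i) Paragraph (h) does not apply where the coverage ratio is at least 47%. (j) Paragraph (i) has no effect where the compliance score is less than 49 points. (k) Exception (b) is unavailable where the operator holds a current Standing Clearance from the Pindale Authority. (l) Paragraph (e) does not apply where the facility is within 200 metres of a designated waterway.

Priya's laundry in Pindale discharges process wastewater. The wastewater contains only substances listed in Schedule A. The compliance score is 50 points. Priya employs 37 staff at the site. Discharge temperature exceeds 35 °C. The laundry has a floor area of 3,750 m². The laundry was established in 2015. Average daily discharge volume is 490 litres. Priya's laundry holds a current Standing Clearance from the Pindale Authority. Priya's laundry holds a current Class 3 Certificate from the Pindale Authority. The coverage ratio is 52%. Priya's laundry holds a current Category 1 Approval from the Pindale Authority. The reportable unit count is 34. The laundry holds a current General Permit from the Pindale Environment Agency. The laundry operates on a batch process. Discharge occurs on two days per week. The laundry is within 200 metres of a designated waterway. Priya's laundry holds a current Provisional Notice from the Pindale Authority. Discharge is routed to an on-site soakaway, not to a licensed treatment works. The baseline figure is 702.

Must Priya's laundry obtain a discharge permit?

No — exception (a) applies; Priya's laundry is not required to obtain a discharge permit.

Exception (a): a current Provisional Notice is held; the facility operates on a batch process — every condition holds. Applying paragraphs (f)–(j): (f) is triggered (discharge temperature exceeds 35 °C), but is set aside by (g): (g) operates — a current Class 3 Certificate is held. (h) would limit (g) — the baseline figure is 702, less than the 718 limit — but (i) sets (h) aside: (i) operates against (h): the coverage ratio is 52%, meeting the 47% threshold. (j) is not engaged (the compliance score is 50 points, not less than 49 points), so (i) stands. (a) remains available.
Exception (b)'s conditions are all satisfied: the reportable unit count is 34, less than the 43 limit; discharge occurs on no more than two days per week. Turning to paragraph (k): (k) operates against (b): a current Standing Clearance is held. Exception (b) does not apply.
Exception (c) fails — average daily discharge volume is 490 litres, not less than 490 litres.
Exception (d) fails — discharge is not routed to a licensed treatment works.
Exception (e): the facility's floor area is 3,750 m², under the 3,800 m² limit; the wastewater is Schedule-A-only — every condition holds. Turning to paragraph (l): (l) is engaged — the laundry is within 200 m of a designated waterway. Exception (e) does not apply.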